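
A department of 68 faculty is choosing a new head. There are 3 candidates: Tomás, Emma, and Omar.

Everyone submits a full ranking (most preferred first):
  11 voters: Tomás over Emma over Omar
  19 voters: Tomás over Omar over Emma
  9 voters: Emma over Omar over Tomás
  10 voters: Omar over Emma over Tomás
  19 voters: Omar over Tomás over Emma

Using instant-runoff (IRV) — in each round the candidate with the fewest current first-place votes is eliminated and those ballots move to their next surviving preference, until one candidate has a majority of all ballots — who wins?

Round 1: Tomás 30, Emma 9, Omar 29. Emma eliminated.
Round 2: Tomás 30, Omar 38. Omar has a majority (≥35).

Omar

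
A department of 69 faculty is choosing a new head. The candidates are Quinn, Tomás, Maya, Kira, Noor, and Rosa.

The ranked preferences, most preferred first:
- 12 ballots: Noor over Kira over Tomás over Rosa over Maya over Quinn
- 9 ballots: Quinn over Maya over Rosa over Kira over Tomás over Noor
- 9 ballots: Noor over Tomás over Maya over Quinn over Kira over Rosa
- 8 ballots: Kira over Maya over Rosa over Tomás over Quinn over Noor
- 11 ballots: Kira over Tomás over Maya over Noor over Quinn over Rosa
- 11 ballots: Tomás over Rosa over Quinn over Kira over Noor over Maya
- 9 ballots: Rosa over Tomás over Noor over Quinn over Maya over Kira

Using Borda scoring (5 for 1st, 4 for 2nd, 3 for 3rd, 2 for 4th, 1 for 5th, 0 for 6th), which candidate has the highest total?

Quinn: 12×0 + 9×5 + 9×2 + 8×1 + 11×1 + 11×3 + 9×2 = 133
Tomás: 12×3 + 9×1 + 9×4 + 8×2 + 11×4 + 11×5 + 9×4 = 232
Maya: 12×1 + 9×4 + 9×3 + 8×4 + 11×3 + 11×0 + 9×1 = 149
Kira: 12×4 + 9×2 + 9×1 + 8×5 + 11×5 + 11×2 + 9×0 = 192
Noor: 12×5 + 9×0 + 9×5 + 8×0 + 11×2 + 11×1 + 9×3 = 165
Rosa: 12×2 + 9×3 + 9×0 + 8×3 + 11×0 + 11×4 + 9×5 = 164

Tomás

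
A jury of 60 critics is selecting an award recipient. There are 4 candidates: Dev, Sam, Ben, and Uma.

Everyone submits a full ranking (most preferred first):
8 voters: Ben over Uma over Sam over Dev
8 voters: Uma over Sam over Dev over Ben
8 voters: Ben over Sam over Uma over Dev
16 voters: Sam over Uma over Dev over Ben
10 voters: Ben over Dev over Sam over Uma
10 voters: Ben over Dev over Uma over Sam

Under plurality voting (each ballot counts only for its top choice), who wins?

Ben

First-place votes: Dev 0, Sam 16, Ben 36, Uma 8.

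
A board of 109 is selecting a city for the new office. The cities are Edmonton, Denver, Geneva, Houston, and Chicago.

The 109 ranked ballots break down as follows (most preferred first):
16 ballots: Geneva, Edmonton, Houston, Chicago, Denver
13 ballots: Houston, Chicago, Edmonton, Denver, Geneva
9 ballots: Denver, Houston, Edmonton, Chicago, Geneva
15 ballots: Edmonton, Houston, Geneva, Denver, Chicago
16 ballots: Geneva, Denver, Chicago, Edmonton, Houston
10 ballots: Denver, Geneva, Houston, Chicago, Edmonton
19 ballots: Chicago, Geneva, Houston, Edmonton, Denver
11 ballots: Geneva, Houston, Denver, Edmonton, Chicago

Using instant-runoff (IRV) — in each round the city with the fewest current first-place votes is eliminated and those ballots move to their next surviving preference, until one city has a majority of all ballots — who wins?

Round 1: Edmonton 15, Denver 19, Geneva 43, Houston 13, Chicago 19. Houston eliminated.
Round 2: Edmonton 15, Denver 19, Geneva 43, Chicago 32. Edmonton eliminated.
Round 3: Denver 19, Geneva 58, Chicago 32. Geneva has a majority (≥55).

Geneva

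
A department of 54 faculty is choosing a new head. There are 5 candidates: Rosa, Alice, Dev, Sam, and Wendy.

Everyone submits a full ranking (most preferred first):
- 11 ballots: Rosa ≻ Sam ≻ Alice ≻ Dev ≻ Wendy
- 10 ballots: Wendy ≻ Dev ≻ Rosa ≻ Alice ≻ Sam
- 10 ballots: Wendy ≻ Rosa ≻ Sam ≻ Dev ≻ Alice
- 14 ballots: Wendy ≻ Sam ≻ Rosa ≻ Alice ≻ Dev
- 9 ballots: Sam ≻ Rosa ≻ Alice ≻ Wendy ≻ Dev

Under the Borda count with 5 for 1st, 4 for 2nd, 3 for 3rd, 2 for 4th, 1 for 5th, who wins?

Rosa: 11×5 + 10×3 + 10×4 + 14×3 + 9×4 = 203
Alice: 11×3 + 10×2 + 10×1 + 14×2 + 9×3 = 118
Dev: 11×2 + 10×4 + 10×2 + 14×1 + 9×1 = 105
Sam: 11×4 + 10×1 + 10×3 + 14×4 + 9×5 = 185
Wendy: 11×1 + 10×5 + 10×5 + 14×5 + 9×2 = 199

Rosa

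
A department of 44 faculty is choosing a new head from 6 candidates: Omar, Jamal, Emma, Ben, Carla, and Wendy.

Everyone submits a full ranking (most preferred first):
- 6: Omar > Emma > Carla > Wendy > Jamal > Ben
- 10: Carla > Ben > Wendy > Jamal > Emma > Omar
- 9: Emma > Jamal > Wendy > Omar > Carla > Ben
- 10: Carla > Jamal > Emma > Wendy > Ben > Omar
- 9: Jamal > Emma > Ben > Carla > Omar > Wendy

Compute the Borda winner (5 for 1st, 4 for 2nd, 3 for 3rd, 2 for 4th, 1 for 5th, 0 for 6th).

Jamal

Omar: 6×5 + 10×0 + 9×2 + 10×0 + 9×1 = 57
Jamal: 6×1 + 10×2 + 9×4 + 10×4 + 9×5 = 147
Emma: 6×4 + 10×1 + 9×5 + 10×3 + 9×4 = 145
Ben: 6×0 + 10×4 + 9×0 + 10×1 + 9×3 = 77
Carla: 6×3 + 10×5 + 9×1 + 10×5 + 9×2 = 145
Wendy: 6×2 + 10×3 + 9×3 + 10×2 + 9×0 = 89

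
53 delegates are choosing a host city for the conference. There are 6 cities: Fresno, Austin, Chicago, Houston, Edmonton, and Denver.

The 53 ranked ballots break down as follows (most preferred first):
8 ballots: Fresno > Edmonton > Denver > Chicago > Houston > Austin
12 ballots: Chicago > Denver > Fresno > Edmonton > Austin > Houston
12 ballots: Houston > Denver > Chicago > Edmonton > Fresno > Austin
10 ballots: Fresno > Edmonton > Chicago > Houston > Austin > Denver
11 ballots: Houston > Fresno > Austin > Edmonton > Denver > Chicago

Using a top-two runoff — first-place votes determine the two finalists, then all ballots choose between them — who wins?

Round 1 first-place votes: Fresno 18, Austin 0, Chicago 12, Houston 23, Edmonton 0, Denver 0. Houston and Fresno advance.
Runoff: Houston is ranked above Fresno on 23 ballots, Fresno above Houston on 30.

Fresno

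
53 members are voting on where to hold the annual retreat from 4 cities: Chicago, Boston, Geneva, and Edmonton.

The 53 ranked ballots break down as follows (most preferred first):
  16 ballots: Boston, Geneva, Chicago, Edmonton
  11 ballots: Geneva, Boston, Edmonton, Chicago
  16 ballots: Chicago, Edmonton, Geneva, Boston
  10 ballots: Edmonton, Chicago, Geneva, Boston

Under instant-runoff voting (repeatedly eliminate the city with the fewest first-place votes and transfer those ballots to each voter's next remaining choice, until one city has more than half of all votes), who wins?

Round 1: Chicago 16, Boston 16, Geneva 11, Edmonton 10. Edmonton eliminated.
Round 2: Chicago 26, Boston 16, Geneva 11. Geneva eliminated.
Round 3: Chicago 26, Boston 27. Boston has a majority (≥27).

Boston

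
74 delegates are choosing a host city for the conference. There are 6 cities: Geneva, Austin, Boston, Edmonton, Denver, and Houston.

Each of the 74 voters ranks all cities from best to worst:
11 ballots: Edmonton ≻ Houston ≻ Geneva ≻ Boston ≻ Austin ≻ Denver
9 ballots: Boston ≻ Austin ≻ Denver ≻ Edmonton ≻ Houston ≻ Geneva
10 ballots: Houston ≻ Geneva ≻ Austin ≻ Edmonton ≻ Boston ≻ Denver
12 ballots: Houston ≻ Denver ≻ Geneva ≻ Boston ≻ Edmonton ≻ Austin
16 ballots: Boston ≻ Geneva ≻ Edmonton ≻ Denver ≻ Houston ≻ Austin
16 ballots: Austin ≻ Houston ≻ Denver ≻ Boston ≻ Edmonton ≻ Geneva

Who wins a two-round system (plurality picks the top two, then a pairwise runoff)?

Round 1 first-place votes: Geneva 0, Austin 16, Boston 25, Edmonton 11, Denver 0, Houston 22. Boston and Houston advance.
Runoff: Boston is ranked above Houston on 25 ballots, Houston above Boston on 49.

Houston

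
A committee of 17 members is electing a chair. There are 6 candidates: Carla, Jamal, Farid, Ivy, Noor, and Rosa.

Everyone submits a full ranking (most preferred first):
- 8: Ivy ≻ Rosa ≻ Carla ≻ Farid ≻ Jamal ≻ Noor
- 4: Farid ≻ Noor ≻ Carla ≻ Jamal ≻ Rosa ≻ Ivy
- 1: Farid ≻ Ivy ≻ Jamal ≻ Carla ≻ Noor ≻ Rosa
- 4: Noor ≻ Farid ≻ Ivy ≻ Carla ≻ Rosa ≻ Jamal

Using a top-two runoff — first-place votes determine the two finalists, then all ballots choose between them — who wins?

Round 1 first-place votes: Carla 0, Jamal 0, Farid 5, Ivy 8, Noor 4, Rosa 0. Ivy and Farid advance.
Runoff: Ivy is ranked above Farid on 8 ballots, Farid above Ivy on 9.

Farid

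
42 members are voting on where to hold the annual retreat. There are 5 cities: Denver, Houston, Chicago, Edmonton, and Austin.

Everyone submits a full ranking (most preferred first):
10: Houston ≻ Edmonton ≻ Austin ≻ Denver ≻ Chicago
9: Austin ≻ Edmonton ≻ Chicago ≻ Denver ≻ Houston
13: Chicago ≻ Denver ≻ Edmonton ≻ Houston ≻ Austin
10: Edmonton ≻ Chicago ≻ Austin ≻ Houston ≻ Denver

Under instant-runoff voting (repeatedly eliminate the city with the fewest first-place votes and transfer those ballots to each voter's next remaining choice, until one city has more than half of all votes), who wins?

Round 1: Denver 0, Houston 10, Chicago 13, Edmonton 10, Austin 9. Denver eliminated.
Round 2: Houston 10, Chicago 13, Edmonton 10, Austin 9. Austin eliminated.
Round 3: Houston 10, Chicago 13, Edmonton 19. Houston eliminated.
Round 4: Chicago 13, Edmonton 29. Edmonton has a majority (≥22).

Edmonton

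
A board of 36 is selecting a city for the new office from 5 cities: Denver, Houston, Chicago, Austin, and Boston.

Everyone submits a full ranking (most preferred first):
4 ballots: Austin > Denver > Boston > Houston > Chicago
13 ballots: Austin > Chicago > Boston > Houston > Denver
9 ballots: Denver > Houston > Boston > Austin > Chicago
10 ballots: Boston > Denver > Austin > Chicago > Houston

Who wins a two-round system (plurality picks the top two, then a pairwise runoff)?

Round 1 first-place votes: Denver 9, Houston 0, Chicago 0, Austin 17, Boston 10. Austin and Boston advance.
Runoff: Austin is ranked above Boston on 17 ballots, Boston above Austin on 19.

Boston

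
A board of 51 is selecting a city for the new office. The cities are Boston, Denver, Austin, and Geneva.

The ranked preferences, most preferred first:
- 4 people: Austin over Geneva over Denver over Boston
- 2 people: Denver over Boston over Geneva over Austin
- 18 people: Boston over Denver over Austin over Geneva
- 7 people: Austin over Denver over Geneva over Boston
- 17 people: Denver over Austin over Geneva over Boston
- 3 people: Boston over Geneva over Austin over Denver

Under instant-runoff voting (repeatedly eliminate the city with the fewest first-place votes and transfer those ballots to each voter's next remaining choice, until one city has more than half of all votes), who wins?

Round 1: Boston 21, Denver 19, Austin 11, Geneva 0. Geneva eliminated.
Round 2: Boston 21, Denver 19, Austin 11. Austin eliminated.
Round 3: Boston 21, Denver 30. Denver has a majority (≥26).

Denver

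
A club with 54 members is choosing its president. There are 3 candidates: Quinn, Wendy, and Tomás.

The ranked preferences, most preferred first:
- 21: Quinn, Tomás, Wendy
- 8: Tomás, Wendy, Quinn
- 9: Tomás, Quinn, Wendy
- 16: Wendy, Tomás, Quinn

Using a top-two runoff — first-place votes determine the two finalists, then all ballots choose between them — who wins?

Round 1 first-place votes: Quinn 21, Wendy 16, Tomás 17. Quinn and Tomás advance.
Runoff: Quinn is ranked above Tomás on 21 ballots, Tomás above Quinn on 33.

Tomás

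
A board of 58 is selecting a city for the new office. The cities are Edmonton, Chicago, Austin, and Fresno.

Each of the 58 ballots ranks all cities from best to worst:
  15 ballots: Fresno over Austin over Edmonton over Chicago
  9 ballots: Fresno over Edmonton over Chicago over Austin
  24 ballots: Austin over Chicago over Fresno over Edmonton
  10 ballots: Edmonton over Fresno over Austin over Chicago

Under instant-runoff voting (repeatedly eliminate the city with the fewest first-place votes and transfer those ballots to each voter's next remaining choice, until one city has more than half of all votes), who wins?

Fresno

Round 1: Edmonton 10, Chicago 0, Austin 24, Fresno 24. Chicago eliminated.
Round 2: Edmonton 10, Austin 24, Fresno 24. Edmonton eliminated.
Round 3: Austin 24, Fresno 34. Fresno has a majority (≥30).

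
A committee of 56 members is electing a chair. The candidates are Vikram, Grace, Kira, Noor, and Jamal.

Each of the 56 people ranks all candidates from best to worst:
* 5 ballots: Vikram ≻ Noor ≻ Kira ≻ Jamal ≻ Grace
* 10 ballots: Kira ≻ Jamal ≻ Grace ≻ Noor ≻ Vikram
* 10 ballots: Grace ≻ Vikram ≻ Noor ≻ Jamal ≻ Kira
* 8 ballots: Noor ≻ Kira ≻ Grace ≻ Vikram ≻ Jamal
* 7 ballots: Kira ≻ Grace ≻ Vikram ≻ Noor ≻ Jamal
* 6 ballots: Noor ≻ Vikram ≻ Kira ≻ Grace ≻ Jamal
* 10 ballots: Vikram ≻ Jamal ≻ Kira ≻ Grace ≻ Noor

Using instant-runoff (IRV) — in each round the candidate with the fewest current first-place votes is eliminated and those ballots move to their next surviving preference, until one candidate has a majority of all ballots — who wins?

Vikram

Round 1: Vikram 15, Grace 10, Kira 17, Noor 14, Jamal 0. Jamal eliminated.
Round 2: Vikram 15, Grace 10, Kira 17, Noor 14. Grace eliminated.
Round 3: Vikram 25, Kira 17, Noor 14. Noor eliminated.
Round 4: Vikram 31, Kira 25. Vikram has a majority (≥29).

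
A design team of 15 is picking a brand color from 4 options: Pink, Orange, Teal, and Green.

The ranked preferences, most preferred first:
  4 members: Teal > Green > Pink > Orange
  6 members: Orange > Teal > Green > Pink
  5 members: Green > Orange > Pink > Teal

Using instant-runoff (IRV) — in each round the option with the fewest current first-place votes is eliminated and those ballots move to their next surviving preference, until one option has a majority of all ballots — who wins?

Round 1: Pink 0, Orange 6, Teal 4, Green 5. Pink eliminated.
Round 2: Orange 6, Teal 4, Green 5. Teal eliminated.
Round 3: Orange 6, Green 9. Green has a majority (≥8).

Green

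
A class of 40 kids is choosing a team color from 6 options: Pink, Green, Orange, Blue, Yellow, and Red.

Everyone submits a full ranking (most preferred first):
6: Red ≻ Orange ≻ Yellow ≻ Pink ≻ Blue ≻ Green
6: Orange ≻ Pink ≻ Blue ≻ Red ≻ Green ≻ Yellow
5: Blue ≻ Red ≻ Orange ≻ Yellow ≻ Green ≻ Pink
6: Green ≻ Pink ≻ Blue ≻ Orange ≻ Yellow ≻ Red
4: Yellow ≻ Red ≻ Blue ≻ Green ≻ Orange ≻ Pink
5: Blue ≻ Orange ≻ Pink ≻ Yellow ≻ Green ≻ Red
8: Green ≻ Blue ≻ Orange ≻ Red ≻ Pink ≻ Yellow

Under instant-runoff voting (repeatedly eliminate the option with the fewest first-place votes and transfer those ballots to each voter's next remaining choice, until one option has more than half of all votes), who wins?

Round 1: Pink 0, Green 14, Orange 6, Blue 10, Yellow 4, Red 6. Pink eliminated.
Round 2: Green 14, Orange 6, Blue 10, Yellow 4, Red 6. Yellow eliminated.
Round 3: Green 14, Orange 6, Blue 10, Red 10. Orange eliminated.
Round 4: Green 14, Blue 16, Red 10. Red eliminated.
Round 5: Green 14, Blue 26. Blue has a majority (≥21).

Blue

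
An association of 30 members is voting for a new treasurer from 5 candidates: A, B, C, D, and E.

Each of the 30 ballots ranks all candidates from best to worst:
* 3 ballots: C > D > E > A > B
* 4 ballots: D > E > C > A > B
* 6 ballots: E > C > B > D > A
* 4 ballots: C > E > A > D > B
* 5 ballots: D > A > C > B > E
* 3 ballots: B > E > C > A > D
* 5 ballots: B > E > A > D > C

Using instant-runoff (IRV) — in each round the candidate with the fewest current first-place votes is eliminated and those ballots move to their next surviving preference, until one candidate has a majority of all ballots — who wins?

Round 1: A 0, B 8, C 7, D 9, E 6. A eliminated.
Round 2: B 8, C 7, D 9, E 6. E eliminated.
Round 3: B 8, C 13, D 9. B eliminated.
Round 4: C 16, D 14. C has a majority (≥16).

C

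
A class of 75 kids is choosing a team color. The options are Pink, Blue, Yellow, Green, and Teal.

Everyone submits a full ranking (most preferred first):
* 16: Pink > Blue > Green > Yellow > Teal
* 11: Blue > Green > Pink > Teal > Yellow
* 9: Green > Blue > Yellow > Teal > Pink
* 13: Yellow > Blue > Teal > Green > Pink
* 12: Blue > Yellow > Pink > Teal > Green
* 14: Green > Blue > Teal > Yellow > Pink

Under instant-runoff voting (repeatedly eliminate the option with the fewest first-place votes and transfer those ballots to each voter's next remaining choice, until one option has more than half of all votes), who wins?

Blue

Round 1: Pink 16, Blue 23, Yellow 13, Green 23, Teal 0. Teal eliminated.
Round 2: Pink 16, Blue 23, Yellow 13, Green 23. Yellow eliminated.
Round 3: Pink 16, Blue 36, Green 23. Pink eliminated.
Round 4: Blue 52, Green 23. Blue has a majority (≥38).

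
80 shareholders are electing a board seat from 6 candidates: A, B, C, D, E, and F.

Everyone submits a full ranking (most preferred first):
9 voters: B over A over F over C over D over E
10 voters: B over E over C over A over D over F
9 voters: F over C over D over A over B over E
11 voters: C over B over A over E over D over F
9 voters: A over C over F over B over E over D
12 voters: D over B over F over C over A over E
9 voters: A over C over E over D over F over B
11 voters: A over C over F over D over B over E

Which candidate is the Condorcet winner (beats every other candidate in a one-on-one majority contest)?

C vs A: 42–38
C vs B: 49–31
C vs D: 68–12
C vs E: 70–10
C vs F: 50–30
C beats every other candidate.

C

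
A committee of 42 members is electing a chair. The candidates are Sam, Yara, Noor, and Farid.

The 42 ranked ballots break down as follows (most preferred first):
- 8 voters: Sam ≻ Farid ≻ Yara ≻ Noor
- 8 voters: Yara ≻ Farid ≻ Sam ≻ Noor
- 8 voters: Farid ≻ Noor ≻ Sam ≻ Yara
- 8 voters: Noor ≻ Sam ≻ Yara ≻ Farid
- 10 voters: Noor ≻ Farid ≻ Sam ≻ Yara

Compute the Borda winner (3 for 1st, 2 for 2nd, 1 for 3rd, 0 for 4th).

Farid

Sam: 8×3 + 8×1 + 8×1 + 8×2 + 10×1 = 66
Yara: 8×1 + 8×3 + 8×0 + 8×1 + 10×0 = 40
Noor: 8×0 + 8×0 + 8×2 + 8×3 + 10×3 = 70
Farid: 8×2 + 8×2 + 8×3 + 8×0 + 10×2 = 76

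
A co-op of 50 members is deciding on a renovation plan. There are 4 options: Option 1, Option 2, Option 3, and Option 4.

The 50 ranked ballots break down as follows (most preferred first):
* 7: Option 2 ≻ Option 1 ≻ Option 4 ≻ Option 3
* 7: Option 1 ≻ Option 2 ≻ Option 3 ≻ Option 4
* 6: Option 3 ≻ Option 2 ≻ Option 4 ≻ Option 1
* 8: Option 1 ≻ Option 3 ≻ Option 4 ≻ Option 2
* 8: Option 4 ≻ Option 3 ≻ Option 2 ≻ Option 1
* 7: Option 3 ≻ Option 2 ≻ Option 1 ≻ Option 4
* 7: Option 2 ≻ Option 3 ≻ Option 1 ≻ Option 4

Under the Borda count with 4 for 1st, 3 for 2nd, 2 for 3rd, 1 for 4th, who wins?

Option 1: 7×3 + 7×4 + 6×1 + 8×4 + 8×1 + 7×2 + 7×2 = 123
Option 2: 7×4 + 7×3 + 6×3 + 8×1 + 8×2 + 7×3 + 7×4 = 140
Option 3: 7×1 + 7×2 + 6×4 + 8×3 + 8×3 + 7×4 + 7×3 = 142
Option 4: 7×2 + 7×1 + 6×2 + 8×2 + 8×4 + 7×1 + 7×1 = 95

Option 3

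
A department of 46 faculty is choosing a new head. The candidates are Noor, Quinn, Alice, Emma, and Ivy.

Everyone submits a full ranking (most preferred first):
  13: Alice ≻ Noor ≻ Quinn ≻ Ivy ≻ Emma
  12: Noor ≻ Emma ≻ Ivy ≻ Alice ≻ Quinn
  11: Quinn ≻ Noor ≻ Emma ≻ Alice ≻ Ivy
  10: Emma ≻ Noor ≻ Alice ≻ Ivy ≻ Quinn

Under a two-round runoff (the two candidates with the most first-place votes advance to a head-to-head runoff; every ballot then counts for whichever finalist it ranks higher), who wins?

Noor

Round 1 first-place votes: Noor 12, Quinn 11, Alice 13, Emma 10, Ivy 0. Alice and Noor advance.
Runoff: Alice is ranked above Noor on 13 ballots, Noor above Alice on 33.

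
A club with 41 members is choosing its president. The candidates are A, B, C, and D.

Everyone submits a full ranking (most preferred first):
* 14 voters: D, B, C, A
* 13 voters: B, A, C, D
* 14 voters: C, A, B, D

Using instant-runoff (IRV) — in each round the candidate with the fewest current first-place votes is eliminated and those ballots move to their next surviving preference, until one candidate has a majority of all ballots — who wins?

Round 1: A 0, B 13, C 14, D 14. A eliminated.
Round 2: B 13, C 14, D 14. B eliminated.
Round 3: C 27, D 14. C has a majority (≥21).

C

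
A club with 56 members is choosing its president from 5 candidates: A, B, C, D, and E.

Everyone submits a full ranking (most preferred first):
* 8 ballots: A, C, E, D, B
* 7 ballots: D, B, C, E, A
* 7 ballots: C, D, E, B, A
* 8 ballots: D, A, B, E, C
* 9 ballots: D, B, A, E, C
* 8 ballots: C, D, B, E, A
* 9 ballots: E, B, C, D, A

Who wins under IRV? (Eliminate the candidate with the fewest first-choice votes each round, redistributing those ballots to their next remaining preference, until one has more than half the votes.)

C

Round 1: A 8, B 0, C 15, D 24, E 9. B eliminated.
Round 2: A 8, C 15, D 24, E 9. A eliminated.
Round 3: C 23, D 24, E 9. E eliminated.
Round 4: C 32, D 24. C has a majority (≥29).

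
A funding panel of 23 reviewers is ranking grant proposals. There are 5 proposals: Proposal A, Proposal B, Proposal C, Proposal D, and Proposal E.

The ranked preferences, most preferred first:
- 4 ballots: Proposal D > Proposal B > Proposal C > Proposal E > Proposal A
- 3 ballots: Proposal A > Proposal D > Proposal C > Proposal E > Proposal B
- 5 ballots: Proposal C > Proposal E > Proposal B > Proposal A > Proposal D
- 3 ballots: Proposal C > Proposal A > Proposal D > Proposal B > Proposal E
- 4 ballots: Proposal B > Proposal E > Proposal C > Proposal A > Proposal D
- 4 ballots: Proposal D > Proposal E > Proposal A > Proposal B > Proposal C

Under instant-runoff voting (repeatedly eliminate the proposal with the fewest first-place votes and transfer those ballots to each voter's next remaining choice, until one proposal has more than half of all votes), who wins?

Proposal C

Round 1: Proposal A 3, Proposal B 4, Proposal C 8, Proposal D 8, Proposal E 0. Proposal E eliminated.
Round 2: Proposal A 3, Proposal B 4, Proposal C 8, Proposal D 8. Proposal A eliminated.
Round 3: Proposal B 4, Proposal C 8, Proposal D 11. Proposal B eliminated.
Round 4: Proposal C 12, Proposal D 11. Proposal C has a majority (≥12).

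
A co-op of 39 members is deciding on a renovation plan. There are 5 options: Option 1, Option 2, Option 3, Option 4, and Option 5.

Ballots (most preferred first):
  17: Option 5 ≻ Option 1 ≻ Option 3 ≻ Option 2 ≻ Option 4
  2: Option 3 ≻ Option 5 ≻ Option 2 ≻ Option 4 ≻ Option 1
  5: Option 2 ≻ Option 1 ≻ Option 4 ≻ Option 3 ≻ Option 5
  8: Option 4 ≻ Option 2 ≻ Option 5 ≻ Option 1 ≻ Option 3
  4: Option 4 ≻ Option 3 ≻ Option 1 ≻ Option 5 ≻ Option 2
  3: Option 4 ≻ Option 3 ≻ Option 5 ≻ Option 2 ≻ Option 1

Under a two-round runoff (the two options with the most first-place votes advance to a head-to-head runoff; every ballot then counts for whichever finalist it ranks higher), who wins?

Round 1 first-place votes: Option 1 0, Option 2 5, Option 3 2, Option 4 15, Option 5 17. Option 5 and Option 4 advance.
Runoff: Option 5 is ranked above Option 4 on 19 ballots, Option 4 above Option 5 on 20.

Option 4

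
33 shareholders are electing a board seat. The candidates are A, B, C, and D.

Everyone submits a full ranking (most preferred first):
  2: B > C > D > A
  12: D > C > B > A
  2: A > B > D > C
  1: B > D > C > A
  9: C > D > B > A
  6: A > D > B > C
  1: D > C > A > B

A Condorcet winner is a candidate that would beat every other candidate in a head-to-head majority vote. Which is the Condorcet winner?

D vs A: 25–8
D vs B: 28–5
D vs C: 22–11
D beats every other candidate.

D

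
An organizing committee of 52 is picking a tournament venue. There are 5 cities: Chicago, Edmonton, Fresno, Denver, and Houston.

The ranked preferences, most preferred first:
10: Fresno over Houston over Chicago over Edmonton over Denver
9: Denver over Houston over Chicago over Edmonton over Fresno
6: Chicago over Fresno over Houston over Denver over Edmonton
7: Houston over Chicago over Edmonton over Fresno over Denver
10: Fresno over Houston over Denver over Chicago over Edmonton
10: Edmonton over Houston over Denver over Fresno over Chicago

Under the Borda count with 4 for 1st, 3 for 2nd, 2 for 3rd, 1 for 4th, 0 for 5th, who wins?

Houston

Chicago: 10×2 + 9×2 + 6×4 + 7×3 + 10×1 + 10×0 = 93
Edmonton: 10×1 + 9×1 + 6×0 + 7×2 + 10×0 + 10×4 = 73
Fresno: 10×4 + 9×0 + 6×3 + 7×1 + 10×4 + 10×1 = 115
Denver: 10×0 + 9×4 + 6×1 + 7×0 + 10×2 + 10×2 = 82
Houston: 10×3 + 9×3 + 6×2 + 7×4 + 10×3 + 10×3 = 157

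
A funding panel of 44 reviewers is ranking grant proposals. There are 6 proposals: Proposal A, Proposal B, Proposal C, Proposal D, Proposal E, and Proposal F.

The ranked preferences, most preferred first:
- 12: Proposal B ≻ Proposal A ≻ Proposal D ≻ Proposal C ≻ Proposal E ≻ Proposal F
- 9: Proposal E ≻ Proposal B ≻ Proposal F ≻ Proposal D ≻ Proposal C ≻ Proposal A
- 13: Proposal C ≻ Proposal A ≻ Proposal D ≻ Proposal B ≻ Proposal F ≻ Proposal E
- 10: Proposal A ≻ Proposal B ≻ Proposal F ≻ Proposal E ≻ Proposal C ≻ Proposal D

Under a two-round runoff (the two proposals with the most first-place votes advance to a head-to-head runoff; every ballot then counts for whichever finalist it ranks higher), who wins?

Proposal B

Round 1 first-place votes: Proposal A 10, Proposal B 12, Proposal C 13, Proposal D 0, Proposal E 9, Proposal F 0. Proposal C and Proposal B advance.
Runoff: Proposal C is ranked above Proposal B on 13 ballots, Proposal B above Proposal C on 31.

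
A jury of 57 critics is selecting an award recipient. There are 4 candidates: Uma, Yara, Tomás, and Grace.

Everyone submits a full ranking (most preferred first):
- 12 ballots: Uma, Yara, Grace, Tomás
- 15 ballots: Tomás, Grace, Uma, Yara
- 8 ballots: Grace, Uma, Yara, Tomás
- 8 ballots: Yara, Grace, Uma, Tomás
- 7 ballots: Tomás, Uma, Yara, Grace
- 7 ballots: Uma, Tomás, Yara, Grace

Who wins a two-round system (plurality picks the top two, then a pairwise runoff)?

Round 1 first-place votes: Uma 19, Yara 8, Tomás 22, Grace 8. Tomás and Uma advance.
Runoff: Tomás is ranked above Uma on 22 ballots, Uma above Tomás on 35.

Uma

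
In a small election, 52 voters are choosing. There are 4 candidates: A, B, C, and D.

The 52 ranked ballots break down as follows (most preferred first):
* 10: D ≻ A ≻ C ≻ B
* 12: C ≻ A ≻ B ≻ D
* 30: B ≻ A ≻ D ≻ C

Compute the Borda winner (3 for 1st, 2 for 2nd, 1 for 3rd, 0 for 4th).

A: 10×2 + 12×2 + 30×2 = 104
B: 10×0 + 12×1 + 30×3 = 102
C: 10×1 + 12×3 + 30×0 = 46
D: 10×3 + 12×0 + 30×1 = 60

A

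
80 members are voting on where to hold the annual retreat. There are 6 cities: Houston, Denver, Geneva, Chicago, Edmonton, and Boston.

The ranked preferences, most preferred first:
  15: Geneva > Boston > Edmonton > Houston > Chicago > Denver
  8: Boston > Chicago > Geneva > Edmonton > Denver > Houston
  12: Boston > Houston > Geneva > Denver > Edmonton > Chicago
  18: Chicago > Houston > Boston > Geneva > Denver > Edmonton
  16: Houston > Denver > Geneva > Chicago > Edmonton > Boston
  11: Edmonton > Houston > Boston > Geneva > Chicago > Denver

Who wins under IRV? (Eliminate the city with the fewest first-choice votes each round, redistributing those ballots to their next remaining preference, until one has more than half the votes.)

Round 1: Houston 16, Denver 0, Geneva 15, Chicago 18, Edmonton 11, Boston 20. Denver eliminated.
Round 2: Houston 16, Geneva 15, Chicago 18, Edmonton 11, Boston 20. Edmonton eliminated.
Round 3: Houston 27, Geneva 15, Chicago 18, Boston 20. Geneva eliminated.
Round 4: Houston 27, Chicago 18, Boston 35. Chicago eliminated.
Round 5: Houston 45, Boston 35. Houston has a majority (≥41).

Houston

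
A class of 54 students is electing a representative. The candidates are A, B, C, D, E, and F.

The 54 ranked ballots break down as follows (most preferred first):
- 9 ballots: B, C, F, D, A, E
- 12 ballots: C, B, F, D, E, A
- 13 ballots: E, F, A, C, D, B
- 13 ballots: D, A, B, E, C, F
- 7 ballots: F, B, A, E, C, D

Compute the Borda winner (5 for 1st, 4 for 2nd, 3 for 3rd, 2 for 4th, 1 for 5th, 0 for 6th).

A: 9×1 + 12×0 + 13×3 + 13×4 + 7×3 = 121
B: 9×5 + 12×4 + 13×0 + 13×3 + 7×4 = 160
C: 9×4 + 12×5 + 13×2 + 13×1 + 7×1 = 142
D: 9×2 + 12×2 + 13×1 + 13×5 + 7×0 = 120
E: 9×0 + 12×1 + 13×5 + 13×2 + 7×2 = 117
F: 9×3 + 12×3 + 13×4 + 13×0 + 7×5 = 150

B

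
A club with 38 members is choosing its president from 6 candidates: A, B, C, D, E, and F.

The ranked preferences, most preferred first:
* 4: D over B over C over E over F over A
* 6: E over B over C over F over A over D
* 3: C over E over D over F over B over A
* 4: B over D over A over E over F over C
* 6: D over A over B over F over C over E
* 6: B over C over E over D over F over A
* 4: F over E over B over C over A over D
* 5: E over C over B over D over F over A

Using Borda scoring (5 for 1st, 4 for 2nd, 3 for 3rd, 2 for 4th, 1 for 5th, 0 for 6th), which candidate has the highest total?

B

A: 4×0 + 6×1 + 3×0 + 4×3 + 6×4 + 6×0 + 4×1 + 5×0 = 46
B: 4×4 + 6×4 + 3×1 + 4×5 + 6×3 + 6×5 + 4×3 + 5×3 = 138
C: 4×3 + 6×3 + 3×5 + 4×0 + 6×1 + 6×4 + 4×2 + 5×4 = 103
D: 4×5 + 6×0 + 3×3 + 4×4 + 6×5 + 6×2 + 4×0 + 5×2 = 97
E: 4×2 + 6×5 + 3×4 + 4×2 + 6×0 + 6×3 + 4×4 + 5×5 = 117
F: 4×1 + 6×2 + 3×2 + 4×1 + 6×2 + 6×1 + 4×5 + 5×1 = 69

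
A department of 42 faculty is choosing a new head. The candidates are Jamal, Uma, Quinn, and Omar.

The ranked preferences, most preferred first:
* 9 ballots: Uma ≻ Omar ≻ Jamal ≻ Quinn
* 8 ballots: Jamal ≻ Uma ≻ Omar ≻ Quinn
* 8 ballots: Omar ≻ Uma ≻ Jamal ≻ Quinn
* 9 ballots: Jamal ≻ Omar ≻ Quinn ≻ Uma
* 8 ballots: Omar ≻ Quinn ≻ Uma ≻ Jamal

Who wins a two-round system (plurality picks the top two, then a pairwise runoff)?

Omar

Round 1 first-place votes: Jamal 17, Uma 9, Quinn 0, Omar 16. Jamal and Omar advance.
Runoff: Jamal is ranked above Omar on 17 ballots, Omar above Jamal on 25.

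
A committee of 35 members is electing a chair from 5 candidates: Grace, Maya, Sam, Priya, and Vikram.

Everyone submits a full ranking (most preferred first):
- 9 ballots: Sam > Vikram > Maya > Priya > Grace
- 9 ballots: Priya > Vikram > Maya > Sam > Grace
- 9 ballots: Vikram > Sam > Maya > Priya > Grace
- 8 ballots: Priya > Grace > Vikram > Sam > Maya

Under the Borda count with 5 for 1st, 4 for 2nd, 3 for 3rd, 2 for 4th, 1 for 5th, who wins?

Grace: 9×1 + 9×1 + 9×1 + 8×4 = 59
Maya: 9×3 + 9×3 + 9×3 + 8×1 = 89
Sam: 9×5 + 9×2 + 9×4 + 8×2 = 115
Priya: 9×2 + 9×5 + 9×2 + 8×5 = 121
Vikram: 9×4 + 9×4 + 9×5 + 8×3 = 141

Vikram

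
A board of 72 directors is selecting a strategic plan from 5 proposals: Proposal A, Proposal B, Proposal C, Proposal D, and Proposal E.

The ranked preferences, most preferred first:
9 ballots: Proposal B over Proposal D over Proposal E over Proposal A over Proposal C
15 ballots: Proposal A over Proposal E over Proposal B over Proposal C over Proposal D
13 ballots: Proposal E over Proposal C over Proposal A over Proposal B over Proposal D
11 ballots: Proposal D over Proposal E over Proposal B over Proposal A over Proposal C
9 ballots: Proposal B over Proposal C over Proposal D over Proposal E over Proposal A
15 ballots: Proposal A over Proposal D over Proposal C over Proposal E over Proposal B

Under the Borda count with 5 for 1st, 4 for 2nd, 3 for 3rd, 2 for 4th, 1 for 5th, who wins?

Proposal A: 9×2 + 15×5 + 13×3 + 11×2 + 9×1 + 15×5 = 238
Proposal B: 9×5 + 15×3 + 13×2 + 11×3 + 9×5 + 15×1 = 209
Proposal C: 9×1 + 15×2 + 13×4 + 11×1 + 9×4 + 15×3 = 183
Proposal D: 9×4 + 15×1 + 13×1 + 11×5 + 9×3 + 15×4 = 206
Proposal E: 9×3 + 15×4 + 13×5 + 11×4 + 9×2 + 15×2 = 244

Proposal E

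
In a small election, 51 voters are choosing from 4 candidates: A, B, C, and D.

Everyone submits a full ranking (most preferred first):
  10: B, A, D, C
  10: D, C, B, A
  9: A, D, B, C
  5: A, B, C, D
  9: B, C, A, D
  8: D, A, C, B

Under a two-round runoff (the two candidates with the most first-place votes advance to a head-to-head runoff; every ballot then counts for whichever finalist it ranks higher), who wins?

D

Round 1 first-place votes: A 14, B 19, C 0, D 18. B and D advance.
Runoff: B is ranked above D on 24 ballots, D above B on 27.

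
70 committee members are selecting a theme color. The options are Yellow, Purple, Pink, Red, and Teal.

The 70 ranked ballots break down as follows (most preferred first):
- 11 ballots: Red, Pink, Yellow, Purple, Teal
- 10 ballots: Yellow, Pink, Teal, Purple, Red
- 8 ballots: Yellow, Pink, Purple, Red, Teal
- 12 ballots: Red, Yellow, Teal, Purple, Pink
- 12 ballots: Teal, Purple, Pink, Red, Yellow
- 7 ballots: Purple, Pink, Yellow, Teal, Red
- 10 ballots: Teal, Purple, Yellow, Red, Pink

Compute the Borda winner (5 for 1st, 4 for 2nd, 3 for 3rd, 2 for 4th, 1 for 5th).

Yellow: 11×3 + 10×5 + 8×5 + 12×4 + 12×1 + 7×3 + 10×3 = 234
Purple: 11×2 + 10×2 + 8×3 + 12×2 + 12×4 + 7×5 + 10×4 = 213
Pink: 11×4 + 10×4 + 8×4 + 12×1 + 12×3 + 7×4 + 10×1 = 202
Red: 11×5 + 10×1 + 8×2 + 12×5 + 12×2 + 7×1 + 10×2 = 192
Teal: 11×1 + 10×3 + 8×1 + 12×3 + 12×5 + 7×2 + 10×5 = 209

Yellow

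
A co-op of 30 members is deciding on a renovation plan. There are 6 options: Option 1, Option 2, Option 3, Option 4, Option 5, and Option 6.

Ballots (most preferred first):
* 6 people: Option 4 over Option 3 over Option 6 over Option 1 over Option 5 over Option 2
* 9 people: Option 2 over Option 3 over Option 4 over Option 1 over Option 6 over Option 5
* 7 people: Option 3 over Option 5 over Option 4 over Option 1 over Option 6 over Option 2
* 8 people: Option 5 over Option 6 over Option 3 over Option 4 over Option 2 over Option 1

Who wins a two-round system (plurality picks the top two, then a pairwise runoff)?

Option 5

Round 1 first-place votes: Option 1 0, Option 2 9, Option 3 7, Option 4 6, Option 5 8, Option 6 0. Option 2 and Option 5 advance.
Runoff: Option 2 is ranked above Option 5 on 9 ballots, Option 5 above Option 2 on 21.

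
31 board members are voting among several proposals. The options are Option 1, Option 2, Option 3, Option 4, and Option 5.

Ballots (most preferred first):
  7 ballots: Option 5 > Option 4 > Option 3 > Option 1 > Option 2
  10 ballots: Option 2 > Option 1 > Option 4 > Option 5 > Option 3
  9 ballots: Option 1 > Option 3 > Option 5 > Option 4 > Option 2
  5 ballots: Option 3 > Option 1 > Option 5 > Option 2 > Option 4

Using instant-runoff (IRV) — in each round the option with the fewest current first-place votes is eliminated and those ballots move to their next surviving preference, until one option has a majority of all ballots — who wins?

Option 1

Round 1: Option 1 9, Option 2 10, Option 3 5, Option 4 0, Option 5 7. Option 4 eliminated.
Round 2: Option 1 9, Option 2 10, Option 3 5, Option 5 7. Option 3 eliminated.
Round 3: Option 1 14, Option 2 10, Option 5 7. Option 5 eliminated.
Round 4: Option 1 21, Option 2 10. Option 1 has a majority (≥16).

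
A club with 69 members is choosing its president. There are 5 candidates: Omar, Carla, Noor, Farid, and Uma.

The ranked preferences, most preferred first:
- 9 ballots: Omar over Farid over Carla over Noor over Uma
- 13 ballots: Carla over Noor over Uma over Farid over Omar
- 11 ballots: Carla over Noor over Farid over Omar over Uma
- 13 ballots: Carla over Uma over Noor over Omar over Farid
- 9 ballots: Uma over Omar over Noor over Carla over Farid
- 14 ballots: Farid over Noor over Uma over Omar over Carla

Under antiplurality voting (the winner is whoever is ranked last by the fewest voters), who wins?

Noor

Last-place votes: Omar 13, Carla 14, Noor 0, Farid 22, Uma 20.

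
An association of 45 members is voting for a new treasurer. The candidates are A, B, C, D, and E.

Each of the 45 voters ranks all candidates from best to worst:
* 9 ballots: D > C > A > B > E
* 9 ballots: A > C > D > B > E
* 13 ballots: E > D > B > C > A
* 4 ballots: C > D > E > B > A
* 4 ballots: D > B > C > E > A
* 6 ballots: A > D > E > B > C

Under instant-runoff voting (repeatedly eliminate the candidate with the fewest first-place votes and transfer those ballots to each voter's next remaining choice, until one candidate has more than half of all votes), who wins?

Round 1: A 15, B 0, C 4, D 13, E 13. B eliminated.
Round 2: A 15, C 4, D 13, E 13. C eliminated.
Round 3: A 15, D 17, E 13. E eliminated.
Round 4: A 15, D 30. D has a majority (≥23).

D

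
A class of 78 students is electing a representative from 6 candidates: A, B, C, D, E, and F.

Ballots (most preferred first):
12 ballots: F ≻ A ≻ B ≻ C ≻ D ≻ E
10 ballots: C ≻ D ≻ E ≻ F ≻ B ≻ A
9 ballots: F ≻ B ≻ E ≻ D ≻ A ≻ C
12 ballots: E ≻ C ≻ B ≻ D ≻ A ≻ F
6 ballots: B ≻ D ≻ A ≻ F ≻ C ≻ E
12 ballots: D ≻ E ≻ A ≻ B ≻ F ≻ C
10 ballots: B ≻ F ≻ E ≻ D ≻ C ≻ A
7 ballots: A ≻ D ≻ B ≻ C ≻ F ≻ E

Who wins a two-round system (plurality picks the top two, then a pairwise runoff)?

B

Round 1 first-place votes: A 7, B 16, C 10, D 12, E 12, F 21. F and B advance.
Runoff: F is ranked above B on 31 ballots, B above F on 47.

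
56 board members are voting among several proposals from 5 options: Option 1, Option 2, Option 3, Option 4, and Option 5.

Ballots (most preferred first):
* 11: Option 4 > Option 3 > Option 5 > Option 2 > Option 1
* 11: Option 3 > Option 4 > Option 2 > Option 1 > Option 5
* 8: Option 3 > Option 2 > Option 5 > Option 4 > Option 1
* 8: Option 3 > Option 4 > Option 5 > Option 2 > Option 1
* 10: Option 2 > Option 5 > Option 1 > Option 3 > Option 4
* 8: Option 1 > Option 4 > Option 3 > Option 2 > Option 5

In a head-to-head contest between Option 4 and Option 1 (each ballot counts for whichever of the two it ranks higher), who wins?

Option 4

Option 4 is ranked above Option 1 on 38 ballots; Option 1 above Option 4 on 18.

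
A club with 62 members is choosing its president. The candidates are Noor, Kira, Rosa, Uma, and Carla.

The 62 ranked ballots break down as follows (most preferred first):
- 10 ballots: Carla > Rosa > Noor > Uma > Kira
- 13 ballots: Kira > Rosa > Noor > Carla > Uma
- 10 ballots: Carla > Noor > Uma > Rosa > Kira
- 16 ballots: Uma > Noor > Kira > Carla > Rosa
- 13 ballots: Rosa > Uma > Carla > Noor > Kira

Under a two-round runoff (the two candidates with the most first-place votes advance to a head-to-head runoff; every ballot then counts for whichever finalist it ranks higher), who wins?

Round 1 first-place votes: Noor 0, Kira 13, Rosa 13, Uma 16, Carla 20. Carla and Uma advance.
Runoff: Carla is ranked above Uma on 33 ballots, Uma above Carla on 29.

Carla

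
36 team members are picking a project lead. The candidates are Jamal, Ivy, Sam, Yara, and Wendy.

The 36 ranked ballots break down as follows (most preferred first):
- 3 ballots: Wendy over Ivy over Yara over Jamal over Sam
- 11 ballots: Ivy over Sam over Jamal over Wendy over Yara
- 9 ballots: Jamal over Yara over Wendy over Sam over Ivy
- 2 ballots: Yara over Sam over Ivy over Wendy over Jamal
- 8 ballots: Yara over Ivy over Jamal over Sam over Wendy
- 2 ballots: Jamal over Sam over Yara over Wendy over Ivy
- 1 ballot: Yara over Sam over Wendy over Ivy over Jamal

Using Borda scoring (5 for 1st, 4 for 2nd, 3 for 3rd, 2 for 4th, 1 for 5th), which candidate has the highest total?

Jamal

Jamal: 3×2 + 11×3 + 9×5 + 2×1 + 8×3 + 2×5 + 1×1 = 121
Ivy: 3×4 + 11×5 + 9×1 + 2×3 + 8×4 + 2×1 + 1×2 = 118
Sam: 3×1 + 11×4 + 9×2 + 2×4 + 8×2 + 2×4 + 1×4 = 101
Yara: 3×3 + 11×1 + 9×4 + 2×5 + 8×5 + 2×3 + 1×5 = 117
Wendy: 3×5 + 11×2 + 9×3 + 2×2 + 8×1 + 2×2 + 1×3 = 83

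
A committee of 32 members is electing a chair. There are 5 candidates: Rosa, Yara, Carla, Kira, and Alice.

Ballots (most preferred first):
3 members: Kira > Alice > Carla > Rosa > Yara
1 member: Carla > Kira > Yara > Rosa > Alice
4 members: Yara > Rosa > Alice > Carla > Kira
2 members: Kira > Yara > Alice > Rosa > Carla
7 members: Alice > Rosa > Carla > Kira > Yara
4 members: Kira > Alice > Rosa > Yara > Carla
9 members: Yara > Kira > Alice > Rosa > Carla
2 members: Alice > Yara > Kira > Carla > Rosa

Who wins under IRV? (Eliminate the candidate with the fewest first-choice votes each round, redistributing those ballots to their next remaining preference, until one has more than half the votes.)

Kira

Round 1: Rosa 0, Yara 13, Carla 1, Kira 9, Alice 9. Rosa eliminated.
Round 2: Yara 13, Carla 1, Kira 9, Alice 9. Carla eliminated.
Round 3: Yara 13, Kira 10, Alice 9. Alice eliminated.
Round 4: Yara 15, Kira 17. Kira has a majority (≥17).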